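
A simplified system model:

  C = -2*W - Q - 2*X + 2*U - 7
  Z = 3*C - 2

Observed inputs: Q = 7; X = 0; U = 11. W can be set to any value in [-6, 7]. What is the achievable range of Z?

Substituting into the C equation gives C = -2*W + 8.
Substituting into the Z equation gives Z = -6*W + 22.
Linear in W, so extremes are at the endpoints: W = -6 gives Z = 58; W = 7 gives Z = -20.

-20 to 58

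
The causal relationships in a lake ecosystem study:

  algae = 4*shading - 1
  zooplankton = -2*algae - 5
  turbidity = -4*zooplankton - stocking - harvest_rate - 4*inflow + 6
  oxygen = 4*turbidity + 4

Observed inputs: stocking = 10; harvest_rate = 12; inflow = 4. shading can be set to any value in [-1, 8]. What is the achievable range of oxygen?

Substituting into the zooplankton equation gives zooplankton = -8*shading - 3.
Substituting into the turbidity equation gives turbidity = 32*shading - 20.
So oxygen = 128*shading - 76.
Linear in shading, so extremes are at the endpoints: shading = -1 gives oxygen = -204; shading = 8 gives oxygen = 948.

-204 to 948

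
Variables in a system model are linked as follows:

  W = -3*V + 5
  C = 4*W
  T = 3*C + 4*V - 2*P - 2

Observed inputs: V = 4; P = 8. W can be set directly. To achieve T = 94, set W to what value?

W = 8

Intervening on W fixes its value directly, overriding its dependence on V.
Substituting into the T equation gives T = 12*W - 2.
Solve 12*W - 2 = 94: W = (94 + 2) / 12 = 8.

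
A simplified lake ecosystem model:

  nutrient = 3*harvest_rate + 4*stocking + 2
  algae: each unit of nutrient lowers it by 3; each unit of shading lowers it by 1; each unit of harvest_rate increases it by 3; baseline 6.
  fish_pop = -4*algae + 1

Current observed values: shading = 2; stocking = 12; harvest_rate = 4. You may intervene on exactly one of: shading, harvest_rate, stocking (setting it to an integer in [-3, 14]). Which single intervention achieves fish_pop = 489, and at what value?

Intervening on shading: fish_pop = 4*shading + 673. Reaching 489 requires shading = -46, outside [-3, 14].
Intervening on harvest_rate: fish_pop = 24*harvest_rate + 585. Reaching 489 requires harvest_rate = -4, outside [-3, 14].
Intervening on stocking: with other inputs at their observed values, fish_pop = 48*stocking + 105. Solving for 489 gives stocking = 8, within [-3, 14].

set stocking = 8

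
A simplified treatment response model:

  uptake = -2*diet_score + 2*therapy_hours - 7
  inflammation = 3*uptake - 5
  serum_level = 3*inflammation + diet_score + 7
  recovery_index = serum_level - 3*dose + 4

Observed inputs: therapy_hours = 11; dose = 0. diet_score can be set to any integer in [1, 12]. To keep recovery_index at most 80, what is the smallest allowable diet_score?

Substituting into the uptake equation gives uptake = -2*diet_score + 15.
Substituting into the inflammation equation gives inflammation = -6*diet_score + 40.
Substituting into the serum_level equation gives serum_level = -17*diet_score + 127.
Substituting into the recovery_index equation gives recovery_index = -17*diet_score + 131.
Require -17*diet_score + 131 ≤ 80, so diet_score ≥ 3.
The smallest integer in [1, 12] satisfying this is 3.

diet_score = 3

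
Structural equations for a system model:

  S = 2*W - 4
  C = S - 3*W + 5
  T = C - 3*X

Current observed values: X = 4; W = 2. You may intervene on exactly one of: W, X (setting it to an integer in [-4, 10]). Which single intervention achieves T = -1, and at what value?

set X = 0

Intervening on W: T = -W - 11. Reaching -1 requires W = -10, outside [-4, 10].
Intervening on X: with other inputs at their observed values, T = -3*X - 1. Solving for -1 gives X = 0, within [-4, 10].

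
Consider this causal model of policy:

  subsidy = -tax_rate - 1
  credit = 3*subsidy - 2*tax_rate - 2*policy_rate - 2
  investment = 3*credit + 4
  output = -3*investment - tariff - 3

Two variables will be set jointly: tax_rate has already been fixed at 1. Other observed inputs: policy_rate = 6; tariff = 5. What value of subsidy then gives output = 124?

subsidy = 0

With tax_rate held at 1:
Intervening on subsidy fixes its value directly, overriding its dependence on tax_rate.
Substituting into the credit equation gives credit = 3*subsidy - 16.
So investment = 9*subsidy - 44.
Substituting into the output equation gives output = -27*subsidy + 124.
Solve -27*subsidy + 124 = 124: subsidy = (124 - 124) / -27 = 0.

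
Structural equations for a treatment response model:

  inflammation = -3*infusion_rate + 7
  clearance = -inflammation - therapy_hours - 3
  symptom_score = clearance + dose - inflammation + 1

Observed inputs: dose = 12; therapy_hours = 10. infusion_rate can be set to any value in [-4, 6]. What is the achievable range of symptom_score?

Substituting into the clearance equation gives clearance = 3*infusion_rate - 20.
So symptom_score = 6*infusion_rate - 14.
Linear in infusion_rate, so extremes are at the endpoints: infusion_rate = -4 gives symptom_score = -38; infusion_rate = 6 gives symptom_score = 22.

-38 to 22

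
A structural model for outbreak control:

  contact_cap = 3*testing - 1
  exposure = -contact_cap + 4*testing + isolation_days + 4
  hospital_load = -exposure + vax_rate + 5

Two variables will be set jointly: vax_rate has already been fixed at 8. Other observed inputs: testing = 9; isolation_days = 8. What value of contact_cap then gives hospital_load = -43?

contact_cap = -8

With vax_rate held at 8:
Intervening on contact_cap fixes its value directly, overriding its dependence on testing.
Substituting into the exposure equation gives exposure = -contact_cap + 48.
hospital_load becomes contact_cap - 35.
Solve contact_cap - 35 = -43: contact_cap = (-43 + 35) / 1 = -8.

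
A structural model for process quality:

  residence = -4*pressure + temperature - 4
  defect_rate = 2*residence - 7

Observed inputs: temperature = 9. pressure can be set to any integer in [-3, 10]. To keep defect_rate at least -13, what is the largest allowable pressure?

Substituting into the residence equation gives residence = -4*pressure + 5.
defect_rate becomes -8*pressure + 3.
Require -8*pressure + 3 ≥ -13, so pressure ≤ 2.
The largest integer in [-3, 10] satisfying this is 2.

pressure = 2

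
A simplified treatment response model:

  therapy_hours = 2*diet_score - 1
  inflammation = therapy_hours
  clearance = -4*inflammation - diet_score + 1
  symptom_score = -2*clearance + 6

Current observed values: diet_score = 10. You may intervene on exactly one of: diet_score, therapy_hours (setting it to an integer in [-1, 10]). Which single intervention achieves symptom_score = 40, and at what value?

Intervening on diet_score: symptom_score = 18*diet_score - 4. Reaching 40 requires diet_score = 22/9, not an integer.
Intervening on therapy_hours: with other inputs at their observed values, symptom_score = 8*therapy_hours + 24. Solving for 40 gives therapy_hours = 2, within [-1, 10].

set therapy_hours = 2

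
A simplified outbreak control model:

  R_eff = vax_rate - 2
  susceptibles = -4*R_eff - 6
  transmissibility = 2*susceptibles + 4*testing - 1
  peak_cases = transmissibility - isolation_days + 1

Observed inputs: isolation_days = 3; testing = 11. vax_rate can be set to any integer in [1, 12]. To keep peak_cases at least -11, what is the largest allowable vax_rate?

vax_rate = 7

Substituting into the susceptibles equation gives susceptibles = -4*vax_rate + 2.
So transmissibility = -8*vax_rate + 47.
So peak_cases = -8*vax_rate + 45.
Require -8*vax_rate + 45 ≥ -11, so vax_rate ≤ 7.
The largest integer in [1, 12] satisfying this is 7.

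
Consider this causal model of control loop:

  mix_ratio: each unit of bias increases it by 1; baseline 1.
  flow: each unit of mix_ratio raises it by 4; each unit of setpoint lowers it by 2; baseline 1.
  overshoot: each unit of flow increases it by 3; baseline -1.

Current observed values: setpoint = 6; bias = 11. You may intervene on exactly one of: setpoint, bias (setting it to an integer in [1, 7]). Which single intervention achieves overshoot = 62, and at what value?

Intervening on setpoint: overshoot = -6*setpoint + 146. Reaching 62 requires setpoint = 14, outside [1, 7].
Intervening on bias: with other inputs at their observed values, overshoot = 12*bias - 22. Solving for 62 gives bias = 7, within [1, 7].

set bias = 7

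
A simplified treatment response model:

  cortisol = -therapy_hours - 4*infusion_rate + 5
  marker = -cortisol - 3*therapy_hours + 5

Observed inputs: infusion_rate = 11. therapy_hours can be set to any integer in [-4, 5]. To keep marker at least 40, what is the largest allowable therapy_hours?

Substituting into the cortisol equation gives cortisol = -therapy_hours - 39.
Substituting into the marker equation gives marker = -2*therapy_hours + 44.
Require -2*therapy_hours + 44 ≥ 40, so therapy_hours ≤ 2.
The largest integer in [-4, 5] satisfying this is 2.

therapy_hours = 2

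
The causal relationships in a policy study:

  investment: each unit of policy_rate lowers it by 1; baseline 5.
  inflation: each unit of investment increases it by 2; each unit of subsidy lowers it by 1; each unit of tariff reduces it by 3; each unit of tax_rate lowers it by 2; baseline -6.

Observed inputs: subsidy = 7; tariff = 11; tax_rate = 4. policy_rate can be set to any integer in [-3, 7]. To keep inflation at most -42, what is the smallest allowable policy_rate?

policy_rate = -1

Substituting into the inflation equation gives inflation = -2*policy_rate - 44.
Require -2*policy_rate - 44 ≤ -42, so policy_rate ≥ -1.
The smallest integer in [-3, 7] satisfying this is -1.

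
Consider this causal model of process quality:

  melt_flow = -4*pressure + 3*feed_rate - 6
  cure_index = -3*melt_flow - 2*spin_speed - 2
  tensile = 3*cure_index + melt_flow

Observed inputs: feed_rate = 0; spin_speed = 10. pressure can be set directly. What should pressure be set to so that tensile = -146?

pressure = -4

Substituting into the melt_flow equation gives melt_flow = -4*pressure - 6.
Substituting into the cure_index equation gives cure_index = 12*pressure - 4.
Substituting into the tensile equation gives tensile = 32*pressure - 18.
Solve 32*pressure - 18 = -146: pressure = (-146 + 18) / 32 = -4.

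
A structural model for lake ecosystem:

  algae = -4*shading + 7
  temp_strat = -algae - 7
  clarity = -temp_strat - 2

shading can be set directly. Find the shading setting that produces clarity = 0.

shading = 3

Substituting into the temp_strat equation gives temp_strat = 4*shading - 14.
Substituting into the clarity equation gives clarity = -4*shading + 12.
Solve -4*shading + 12 = 0: shading = (0 - 12) / -4 = 3.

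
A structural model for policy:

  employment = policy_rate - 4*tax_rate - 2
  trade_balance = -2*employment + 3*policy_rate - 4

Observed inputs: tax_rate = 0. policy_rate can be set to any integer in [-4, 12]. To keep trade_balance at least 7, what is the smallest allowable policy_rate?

Substituting into the employment equation gives employment = policy_rate - 2.
This gives trade_balance = policy_rate.
Require policy_rate ≥ 7, so policy_rate ≥ 7.
The smallest integer in [-4, 12] satisfying this is 7.

policy_rate = 7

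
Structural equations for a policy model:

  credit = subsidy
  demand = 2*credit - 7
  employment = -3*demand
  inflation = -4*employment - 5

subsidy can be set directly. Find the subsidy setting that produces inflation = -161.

Substituting into the demand equation gives demand = 2*subsidy - 7.
Substituting into the employment equation gives employment = -6*subsidy + 21.
Substituting into the inflation equation gives inflation = 24*subsidy - 89.
Solve 24*subsidy - 89 = -161: subsidy = (-161 + 89) / 24 = -3.

subsidy = -3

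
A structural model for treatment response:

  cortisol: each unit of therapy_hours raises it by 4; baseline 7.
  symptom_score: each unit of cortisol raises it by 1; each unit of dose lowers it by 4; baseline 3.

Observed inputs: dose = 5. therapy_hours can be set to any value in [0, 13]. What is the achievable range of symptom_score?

Substituting into the symptom_score equation gives symptom_score = 4*therapy_hours - 10.
Linear in therapy_hours, so extremes are at the endpoints: therapy_hours = 0 gives symptom_score = -10; therapy_hours = 13 gives symptom_score = 42.

-10 to 42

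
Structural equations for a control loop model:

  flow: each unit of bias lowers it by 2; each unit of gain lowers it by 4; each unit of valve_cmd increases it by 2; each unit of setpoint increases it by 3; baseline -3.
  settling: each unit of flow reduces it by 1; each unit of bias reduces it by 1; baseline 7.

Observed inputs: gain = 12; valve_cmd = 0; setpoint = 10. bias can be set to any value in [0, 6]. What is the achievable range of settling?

Substituting into the flow equation gives flow = -2*bias - 21.
Substituting into the settling equation gives settling = bias + 28.
Linear in bias, so extremes are at the endpoints: bias = 0 gives settling = 28; bias = 6 gives settling = 34.

28 to 34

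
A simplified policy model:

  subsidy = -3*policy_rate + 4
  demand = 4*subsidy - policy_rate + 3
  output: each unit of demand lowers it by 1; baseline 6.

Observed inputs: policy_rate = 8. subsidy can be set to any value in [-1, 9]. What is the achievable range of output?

Intervening on subsidy fixes its value directly, overriding its dependence on policy_rate.
Substituting into the demand equation gives demand = 4*subsidy - 5.
Substituting into the output equation gives output = -4*subsidy + 11.
Linear in subsidy, so extremes are at the endpoints: subsidy = -1 gives output = 15; subsidy = 9 gives output = -25.

-25 to 15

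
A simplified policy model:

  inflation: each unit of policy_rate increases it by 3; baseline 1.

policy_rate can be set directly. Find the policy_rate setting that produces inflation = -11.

policy_rate = -4

Solve 3*policy_rate + 1 = -11: policy_rate = (-11 - 1) / 3 = -4.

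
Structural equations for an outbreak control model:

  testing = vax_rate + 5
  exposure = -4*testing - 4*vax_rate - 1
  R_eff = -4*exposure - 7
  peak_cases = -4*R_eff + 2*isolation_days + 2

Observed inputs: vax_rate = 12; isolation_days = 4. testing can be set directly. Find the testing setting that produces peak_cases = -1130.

Intervening on testing fixes its value directly, overriding its dependence on vax_rate.
Substituting into the exposure equation gives exposure = -4*testing - 49.
So R_eff = 16*testing + 189.
peak_cases becomes -64*testing - 746.
Solve -64*testing - 746 = -1130: testing = (-1130 + 746) / -64 = 6.

testing = 6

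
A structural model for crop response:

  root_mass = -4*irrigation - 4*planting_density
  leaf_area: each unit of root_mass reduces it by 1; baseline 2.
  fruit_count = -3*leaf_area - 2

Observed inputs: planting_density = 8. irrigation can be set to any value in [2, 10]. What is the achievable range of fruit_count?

Substituting into the root_mass equation gives root_mass = -4*irrigation - 32.
Substituting into the leaf_area equation gives leaf_area = 4*irrigation + 34.
Substituting into the fruit_count equation gives fruit_count = -12*irrigation - 104.
Linear in irrigation, so extremes are at the endpoints: irrigation = 2 gives fruit_count = -128; irrigation = 10 gives fruit_count = -224.

-224 to -128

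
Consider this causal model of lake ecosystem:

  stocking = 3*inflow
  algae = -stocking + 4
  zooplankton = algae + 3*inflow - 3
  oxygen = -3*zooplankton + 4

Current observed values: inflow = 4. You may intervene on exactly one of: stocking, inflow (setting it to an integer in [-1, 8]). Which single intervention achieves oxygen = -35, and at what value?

Intervening on stocking: with other inputs at their observed values, oxygen = 3*stocking - 35. Solving for -35 gives stocking = 0, within [-1, 8].
Intervening on inflow: the paths from inflow to oxygen cancel (net effect zero), leaving oxygen = 1; -35 is unreachable this way.

set stocking = 0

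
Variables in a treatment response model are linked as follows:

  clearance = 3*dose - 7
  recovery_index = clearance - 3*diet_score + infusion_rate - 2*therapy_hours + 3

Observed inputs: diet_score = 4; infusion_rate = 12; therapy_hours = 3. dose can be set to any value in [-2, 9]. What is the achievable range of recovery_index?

Substituting into the recovery_index equation gives recovery_index = 3*dose - 10.
Linear in dose, so extremes are at the endpoints: dose = -2 gives recovery_index = -16; dose = 9 gives recovery_index = 17.

-16 to 17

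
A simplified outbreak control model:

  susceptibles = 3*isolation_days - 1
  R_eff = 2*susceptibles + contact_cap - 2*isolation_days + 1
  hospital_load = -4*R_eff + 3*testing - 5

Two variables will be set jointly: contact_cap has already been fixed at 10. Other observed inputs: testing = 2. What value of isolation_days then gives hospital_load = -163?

isolation_days = 8

With contact_cap held at 10:
Substituting into the R_eff equation gives R_eff = 4*isolation_days + 9.
Substituting into the hospital_load equation gives hospital_load = -16*isolation_days - 35.
Solve -16*isolation_days - 35 = -163: isolation_days = (-163 + 35) / -16 = 8.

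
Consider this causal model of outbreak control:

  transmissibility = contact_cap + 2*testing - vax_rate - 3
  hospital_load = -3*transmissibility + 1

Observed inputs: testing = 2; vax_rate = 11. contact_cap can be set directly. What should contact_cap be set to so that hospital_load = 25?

Substituting into the transmissibility equation gives transmissibility = contact_cap - 10.
Substituting into the hospital_load equation gives hospital_load = -3*contact_cap + 31.
Solve -3*contact_cap + 31 = 25: contact_cap = (25 - 31) / -3 = 2.

contact_cap = 2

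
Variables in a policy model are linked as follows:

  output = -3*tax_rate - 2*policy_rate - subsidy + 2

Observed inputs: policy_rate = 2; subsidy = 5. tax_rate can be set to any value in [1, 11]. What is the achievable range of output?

-40 to -10

Substituting into the output equation gives output = -3*tax_rate - 7.
Linear in tax_rate, so extremes are at the endpoints: tax_rate = 1 gives output = -10; tax_rate = 11 gives output = -40.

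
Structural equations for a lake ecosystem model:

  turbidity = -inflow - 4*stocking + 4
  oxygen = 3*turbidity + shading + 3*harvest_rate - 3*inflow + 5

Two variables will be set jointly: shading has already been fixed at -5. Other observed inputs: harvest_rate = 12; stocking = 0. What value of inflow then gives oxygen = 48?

With shading held at -5:
Substituting into the turbidity equation gives turbidity = -inflow + 4.
This gives oxygen = -6*inflow + 48.
Solve -6*inflow + 48 = 48: inflow = (48 - 48) / -6 = 0.

inflow = 0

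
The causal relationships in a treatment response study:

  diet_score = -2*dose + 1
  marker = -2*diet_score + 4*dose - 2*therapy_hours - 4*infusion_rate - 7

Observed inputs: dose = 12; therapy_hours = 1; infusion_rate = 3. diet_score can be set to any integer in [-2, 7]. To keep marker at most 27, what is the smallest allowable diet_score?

Intervening on diet_score fixes its value directly, overriding its dependence on dose.
Substituting into the marker equation gives marker = -2*diet_score + 27.
Require -2*diet_score + 27 ≤ 27, so diet_score ≥ 0.
The smallest integer in [-2, 7] satisfying this is 0.

diet_score = 0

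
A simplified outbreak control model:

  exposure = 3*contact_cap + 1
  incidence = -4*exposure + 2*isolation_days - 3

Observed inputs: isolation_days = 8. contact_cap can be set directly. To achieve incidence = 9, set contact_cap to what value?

contact_cap = 0

Substituting into the incidence equation gives incidence = -12*contact_cap + 9.
Solve -12*contact_cap + 9 = 9: contact_cap = (9 - 9) / -12 = 0.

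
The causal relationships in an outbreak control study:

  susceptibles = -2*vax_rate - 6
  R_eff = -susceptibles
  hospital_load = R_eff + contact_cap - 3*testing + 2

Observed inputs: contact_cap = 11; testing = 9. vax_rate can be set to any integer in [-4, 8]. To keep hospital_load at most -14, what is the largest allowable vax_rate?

vax_rate = -3

Substituting into the R_eff equation gives R_eff = 2*vax_rate + 6.
This gives hospital_load = 2*vax_rate - 8.
Require 2*vax_rate - 8 ≤ -14, so vax_rate ≤ -3.
The largest integer in [-4, 8] satisfying this is -3.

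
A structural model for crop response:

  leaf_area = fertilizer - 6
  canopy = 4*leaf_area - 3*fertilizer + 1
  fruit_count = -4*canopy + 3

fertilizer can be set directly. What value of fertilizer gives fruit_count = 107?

fertilizer = -3

Substituting into the canopy equation gives canopy = fertilizer - 23.
This gives fruit_count = -4*fertilizer + 95.
Solve -4*fertilizer + 95 = 107: fertilizer = (107 - 95) / -4 = -3.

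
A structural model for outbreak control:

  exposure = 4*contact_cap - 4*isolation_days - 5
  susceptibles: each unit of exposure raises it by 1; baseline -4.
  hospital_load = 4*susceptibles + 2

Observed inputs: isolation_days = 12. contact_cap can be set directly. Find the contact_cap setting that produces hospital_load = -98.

contact_cap = 8

Substituting into the exposure equation gives exposure = 4*contact_cap - 53.
Substituting into the susceptibles equation gives susceptibles = 4*contact_cap - 57.
Substituting into the hospital_load equation gives hospital_load = 16*contact_cap - 226.
Solve 16*contact_cap - 226 = -98: contact_cap = (-98 + 226) / 16 = 8.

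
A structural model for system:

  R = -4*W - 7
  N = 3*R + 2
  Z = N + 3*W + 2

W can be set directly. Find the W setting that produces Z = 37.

W = -6

Substituting into the N equation gives N = -12*W - 19.
So Z = -9*W - 17.
Solve -9*W - 17 = 37: W = (37 + 17) / -9 = -6.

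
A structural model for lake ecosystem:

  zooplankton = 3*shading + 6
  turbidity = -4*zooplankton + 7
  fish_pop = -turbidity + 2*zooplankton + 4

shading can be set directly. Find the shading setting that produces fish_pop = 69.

shading = 2

Substituting into the turbidity equation gives turbidity = -12*shading - 17.
Substituting into the fish_pop equation gives fish_pop = 18*shading + 33.
Solve 18*shading + 33 = 69: shading = (69 - 33) / 18 = 2.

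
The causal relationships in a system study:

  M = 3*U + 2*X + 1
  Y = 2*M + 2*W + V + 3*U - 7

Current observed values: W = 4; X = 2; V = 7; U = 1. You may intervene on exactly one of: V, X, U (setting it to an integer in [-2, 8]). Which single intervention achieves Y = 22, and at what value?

set V = 2

Intervening on V: with other inputs at their observed values, Y = V + 20. Solving for 22 gives V = 2, within [-2, 8].
Intervening on X: Y = 4*X + 19. Reaching 22 requires X = 3/4, not an integer.
Intervening on U: Y = 9*U + 18. Reaching 22 requires U = 4/9, not an integer.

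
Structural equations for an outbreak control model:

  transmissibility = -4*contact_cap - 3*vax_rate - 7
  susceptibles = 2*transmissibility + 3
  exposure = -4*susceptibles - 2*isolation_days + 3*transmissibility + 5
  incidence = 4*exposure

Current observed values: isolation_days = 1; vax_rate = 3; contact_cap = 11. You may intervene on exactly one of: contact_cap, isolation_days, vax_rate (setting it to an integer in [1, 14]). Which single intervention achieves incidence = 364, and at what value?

set contact_cap = 1

Intervening on contact_cap: with other inputs at their observed values, incidence = 80*contact_cap + 284. Solving for 364 gives contact_cap = 1, within [1, 14].
Intervening on isolation_days: incidence = -8*isolation_days + 1172. Reaching 364 requires isolation_days = 101, outside [1, 14].
Intervening on vax_rate: incidence = 60*vax_rate + 984. Reaching 364 requires vax_rate = -31/3, not an integer.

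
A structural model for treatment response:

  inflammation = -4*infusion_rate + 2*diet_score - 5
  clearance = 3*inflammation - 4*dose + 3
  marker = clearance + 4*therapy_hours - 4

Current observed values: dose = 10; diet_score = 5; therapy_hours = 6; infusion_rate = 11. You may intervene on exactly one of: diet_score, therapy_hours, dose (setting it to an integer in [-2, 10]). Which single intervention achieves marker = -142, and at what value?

Intervening on diet_score: marker = 6*diet_score - 164. Reaching -142 requires diet_score = 11/3, not an integer.
Intervening on therapy_hours: with other inputs at their observed values, marker = 4*therapy_hours - 158. Solving for -142 gives therapy_hours = 4, within [-2, 10].
Intervening on dose: marker = -4*dose - 94. Reaching -142 requires dose = 12, outside [-2, 10].

set therapy_hours = 4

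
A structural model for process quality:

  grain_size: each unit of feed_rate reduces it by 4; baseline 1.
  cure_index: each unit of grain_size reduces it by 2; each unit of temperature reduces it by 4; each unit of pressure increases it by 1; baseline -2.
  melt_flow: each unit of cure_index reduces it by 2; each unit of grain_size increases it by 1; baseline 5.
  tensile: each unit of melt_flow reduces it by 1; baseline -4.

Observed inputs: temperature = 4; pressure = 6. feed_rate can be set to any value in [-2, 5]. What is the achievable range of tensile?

Substituting into the cure_index equation gives cure_index = 8*feed_rate - 14.
Substituting into the melt_flow equation gives melt_flow = -20*feed_rate + 34.
Substituting into the tensile equation gives tensile = 20*feed_rate - 38.
Linear in feed_rate, so extremes are at the endpoints: feed_rate = -2 gives tensile = -78; feed_rate = 5 gives tensile = 62.

-78 to 62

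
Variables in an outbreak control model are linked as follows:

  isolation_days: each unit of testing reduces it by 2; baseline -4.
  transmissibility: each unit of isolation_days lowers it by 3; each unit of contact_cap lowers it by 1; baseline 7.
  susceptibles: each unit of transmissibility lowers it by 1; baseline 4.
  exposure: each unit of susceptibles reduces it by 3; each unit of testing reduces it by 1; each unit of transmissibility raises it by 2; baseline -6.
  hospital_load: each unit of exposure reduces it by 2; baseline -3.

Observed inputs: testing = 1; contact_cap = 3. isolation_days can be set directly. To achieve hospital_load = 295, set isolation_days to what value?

Intervening on isolation_days fixes its value directly, overriding its dependence on testing.
Substituting into the transmissibility equation gives transmissibility = -3*isolation_days + 4.
So susceptibles = 3*isolation_days.
This gives exposure = -15*isolation_days + 1.
Substituting into the hospital_load equation gives hospital_load = 30*isolation_days - 5.
Solve 30*isolation_days - 5 = 295: isolation_days = (295 + 5) / 30 = 10.

isolation_days = 10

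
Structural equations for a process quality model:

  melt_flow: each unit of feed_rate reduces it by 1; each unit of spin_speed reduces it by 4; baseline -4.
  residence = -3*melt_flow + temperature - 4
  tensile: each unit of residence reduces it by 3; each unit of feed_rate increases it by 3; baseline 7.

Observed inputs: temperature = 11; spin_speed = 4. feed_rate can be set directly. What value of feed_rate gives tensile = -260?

Substituting into the melt_flow equation gives melt_flow = -feed_rate - 20.
This gives residence = 3*feed_rate + 67.
Substituting into the tensile equation gives tensile = -6*feed_rate - 194.
Solve -6*feed_rate - 194 = -260: feed_rate = (-260 + 194) / -6 = 11.

feed_rate = 11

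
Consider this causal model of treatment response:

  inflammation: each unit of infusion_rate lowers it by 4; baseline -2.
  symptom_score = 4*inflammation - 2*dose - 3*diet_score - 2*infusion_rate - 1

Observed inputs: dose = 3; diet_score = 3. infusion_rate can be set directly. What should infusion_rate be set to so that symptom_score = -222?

infusion_rate = 11

Substituting into the symptom_score equation gives symptom_score = -18*infusion_rate - 24.
Solve -18*infusion_rate - 24 = -222: infusion_rate = (-222 + 24) / -18 = 11.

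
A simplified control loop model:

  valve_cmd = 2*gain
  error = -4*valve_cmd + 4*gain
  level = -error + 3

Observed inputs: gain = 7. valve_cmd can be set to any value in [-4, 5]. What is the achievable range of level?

Intervening on valve_cmd fixes its value directly, overriding its dependence on gain.
Substituting into the error equation gives error = -4*valve_cmd + 28.
Substituting into the level equation gives level = 4*valve_cmd - 25.
Linear in valve_cmd, so extremes are at the endpoints: valve_cmd = -4 gives level = -41; valve_cmd = 5 gives level = -5.

-41 to -5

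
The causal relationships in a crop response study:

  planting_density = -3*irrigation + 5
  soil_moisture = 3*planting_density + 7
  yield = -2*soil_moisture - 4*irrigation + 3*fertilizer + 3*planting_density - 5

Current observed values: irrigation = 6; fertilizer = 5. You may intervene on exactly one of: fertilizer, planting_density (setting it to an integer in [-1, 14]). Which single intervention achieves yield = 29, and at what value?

set fertilizer = 11

Intervening on fertilizer: with other inputs at their observed values, yield = 3*fertilizer - 4. Solving for 29 gives fertilizer = 11, within [-1, 14].
Intervening on planting_density: yield = -3*planting_density - 28. Reaching 29 requires planting_density = -19, outside [-1, 14].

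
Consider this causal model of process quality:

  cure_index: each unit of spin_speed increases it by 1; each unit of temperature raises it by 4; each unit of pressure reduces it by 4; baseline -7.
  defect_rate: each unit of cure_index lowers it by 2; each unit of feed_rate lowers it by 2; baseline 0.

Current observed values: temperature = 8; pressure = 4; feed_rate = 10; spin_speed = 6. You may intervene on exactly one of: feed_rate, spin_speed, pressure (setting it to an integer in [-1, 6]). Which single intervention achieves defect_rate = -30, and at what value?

Intervening on feed_rate: with other inputs at their observed values, defect_rate = -2*feed_rate - 30. Solving for -30 gives feed_rate = 0, within [-1, 6].
Intervening on spin_speed: defect_rate = -2*spin_speed - 38. Reaching -30 requires spin_speed = -4, outside [-1, 6].
Intervening on pressure: defect_rate = 8*pressure - 82. Reaching -30 requires pressure = 13/2, not an integer.

set feed_rate = 0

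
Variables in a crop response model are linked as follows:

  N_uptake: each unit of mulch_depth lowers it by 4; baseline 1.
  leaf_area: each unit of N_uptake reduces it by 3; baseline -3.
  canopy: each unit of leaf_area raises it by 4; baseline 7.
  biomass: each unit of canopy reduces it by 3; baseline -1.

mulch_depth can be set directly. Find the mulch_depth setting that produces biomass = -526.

mulch_depth = 4

Substituting into the leaf_area equation gives leaf_area = 12*mulch_depth - 6.
Substituting into the canopy equation gives canopy = 48*mulch_depth - 17.
biomass becomes -144*mulch_depth + 50.
Solve -144*mulch_depth + 50 = -526: mulch_depth = (-526 - 50) / -144 = 4.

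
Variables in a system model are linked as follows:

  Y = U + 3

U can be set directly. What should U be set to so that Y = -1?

Solve U + 3 = -1: U = (-1 - 3) / 1 = -4.

U = -4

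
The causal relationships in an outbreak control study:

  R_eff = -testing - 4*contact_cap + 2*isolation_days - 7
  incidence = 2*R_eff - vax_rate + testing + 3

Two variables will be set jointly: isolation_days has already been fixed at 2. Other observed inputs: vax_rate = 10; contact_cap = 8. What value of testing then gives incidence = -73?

With isolation_days held at 2:
Substituting into the R_eff equation gives R_eff = -testing - 35.
So incidence = -testing - 77.
Solve -testing - 77 = -73: testing = (-73 + 77) / -1 = -4.

testing = -4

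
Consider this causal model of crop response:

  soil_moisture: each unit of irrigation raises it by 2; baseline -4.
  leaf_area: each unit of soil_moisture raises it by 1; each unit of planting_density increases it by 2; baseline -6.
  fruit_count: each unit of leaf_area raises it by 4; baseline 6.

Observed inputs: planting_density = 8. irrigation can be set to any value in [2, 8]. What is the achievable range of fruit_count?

Substituting into the leaf_area equation gives leaf_area = 2*irrigation + 6.
So fruit_count = 8*irrigation + 30.
Linear in irrigation, so extremes are at the endpoints: irrigation = 2 gives fruit_count = 46; irrigation = 8 gives fruit_count = 94.

46 to 94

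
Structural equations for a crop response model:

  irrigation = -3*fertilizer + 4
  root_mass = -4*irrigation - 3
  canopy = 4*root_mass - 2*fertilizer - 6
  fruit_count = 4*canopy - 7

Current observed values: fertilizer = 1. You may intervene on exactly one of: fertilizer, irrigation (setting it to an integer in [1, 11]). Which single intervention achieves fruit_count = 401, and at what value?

set fertilizer = 4

Intervening on fertilizer: with other inputs at their observed values, fruit_count = 184*fertilizer - 335. Solving for 401 gives fertilizer = 4, within [1, 11].
Intervening on irrigation: fruit_count = -64*irrigation - 87. Reaching 401 requires irrigation = -61/8, not an integer.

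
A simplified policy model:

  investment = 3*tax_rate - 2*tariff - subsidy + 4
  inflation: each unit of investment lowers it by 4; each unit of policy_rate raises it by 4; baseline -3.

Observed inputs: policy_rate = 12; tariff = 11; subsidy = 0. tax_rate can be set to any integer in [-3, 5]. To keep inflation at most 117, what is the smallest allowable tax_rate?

Substituting into the investment equation gives investment = 3*tax_rate - 18.
Substituting into the inflation equation gives inflation = -12*tax_rate + 117.
Require -12*tax_rate + 117 ≤ 117, so tax_rate ≥ 0.
The smallest integer in [-3, 5] satisfying this is 0.

tax_rate = 0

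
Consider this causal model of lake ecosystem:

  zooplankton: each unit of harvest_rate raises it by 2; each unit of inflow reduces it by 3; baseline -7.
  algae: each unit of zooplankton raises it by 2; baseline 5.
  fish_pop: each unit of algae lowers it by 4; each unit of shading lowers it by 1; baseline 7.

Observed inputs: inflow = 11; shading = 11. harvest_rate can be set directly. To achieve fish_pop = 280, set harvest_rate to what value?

harvest_rate = 1

Substituting into the zooplankton equation gives zooplankton = 2*harvest_rate - 40.
So algae = 4*harvest_rate - 75.
This gives fish_pop = -16*harvest_rate + 296.
Solve -16*harvest_rate + 296 = 280: harvest_rate = (280 - 296) / -16 = 1.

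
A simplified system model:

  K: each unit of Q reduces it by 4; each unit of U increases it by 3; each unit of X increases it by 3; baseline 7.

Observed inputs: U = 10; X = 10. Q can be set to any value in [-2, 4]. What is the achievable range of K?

51 to 75

Substituting into the K equation gives K = -4*Q + 67.
Linear in Q, so extremes are at the endpoints: Q = -2 gives K = 75; Q = 4 gives K = 51.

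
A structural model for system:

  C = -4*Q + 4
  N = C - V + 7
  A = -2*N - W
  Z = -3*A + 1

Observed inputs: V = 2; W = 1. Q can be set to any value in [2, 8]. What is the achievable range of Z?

-134 to 10

Substituting into the N equation gives N = -4*Q + 9.
So A = 8*Q - 19.
This gives Z = -24*Q + 58.
Linear in Q, so extremes are at the endpoints: Q = 2 gives Z = 10; Q = 8 gives Z = -134.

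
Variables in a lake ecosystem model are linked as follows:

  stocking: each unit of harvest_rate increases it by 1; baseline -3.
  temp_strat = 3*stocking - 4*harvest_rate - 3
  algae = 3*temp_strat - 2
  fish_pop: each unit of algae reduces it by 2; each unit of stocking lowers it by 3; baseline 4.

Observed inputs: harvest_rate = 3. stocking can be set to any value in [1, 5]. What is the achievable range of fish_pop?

-7 to 77

Intervening on stocking fixes its value directly, overriding its dependence on harvest_rate.
Substituting into the temp_strat equation gives temp_strat = 3*stocking - 15.
Substituting into the algae equation gives algae = 9*stocking - 47.
Substituting into the fish_pop equation gives fish_pop = -21*stocking + 98.
Linear in stocking, so extremes are at the endpoints: stocking = 1 gives fish_pop = 77; stocking = 5 gives fish_pop = -7.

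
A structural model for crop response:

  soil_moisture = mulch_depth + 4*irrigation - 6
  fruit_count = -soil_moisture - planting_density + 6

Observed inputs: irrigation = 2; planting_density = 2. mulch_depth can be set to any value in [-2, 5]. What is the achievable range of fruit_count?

Substituting into the soil_moisture equation gives soil_moisture = mulch_depth + 2.
Substituting into the fruit_count equation gives fruit_count = -mulch_depth + 2.
Linear in mulch_depth, so extremes are at the endpoints: mulch_depth = -2 gives fruit_count = 4; mulch_depth = 5 gives fruit_count = -3.

-3 to 4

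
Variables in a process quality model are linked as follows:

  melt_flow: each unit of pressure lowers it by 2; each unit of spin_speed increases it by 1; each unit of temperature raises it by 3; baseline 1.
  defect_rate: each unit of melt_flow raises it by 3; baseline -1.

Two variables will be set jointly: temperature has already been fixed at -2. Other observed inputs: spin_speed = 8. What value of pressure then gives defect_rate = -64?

pressure = 12

With temperature held at -2:
Substituting into the melt_flow equation gives melt_flow = -2*pressure + 3.
Substituting into the defect_rate equation gives defect_rate = -6*pressure + 8.
Solve -6*pressure + 8 = -64: pressure = (-64 - 8) / -6 = 12.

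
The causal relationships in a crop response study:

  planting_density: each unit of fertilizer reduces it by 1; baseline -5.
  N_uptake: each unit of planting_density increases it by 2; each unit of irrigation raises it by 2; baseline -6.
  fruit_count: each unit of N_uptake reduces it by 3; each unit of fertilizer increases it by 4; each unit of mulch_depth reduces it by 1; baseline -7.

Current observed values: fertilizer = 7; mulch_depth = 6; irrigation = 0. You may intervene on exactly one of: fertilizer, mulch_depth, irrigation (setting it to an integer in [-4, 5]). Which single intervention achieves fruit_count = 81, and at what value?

Intervening on fertilizer: fruit_count = 10*fertilizer + 35. Reaching 81 requires fertilizer = 23/5, not an integer.
Intervening on mulch_depth: fruit_count = -mulch_depth + 111. Reaching 81 requires mulch_depth = 30, outside [-4, 5].
Intervening on irrigation: with other inputs at their observed values, fruit_count = -6*irrigation + 105. Solving for 81 gives irrigation = 4, within [-4, 5].

set irrigation = 4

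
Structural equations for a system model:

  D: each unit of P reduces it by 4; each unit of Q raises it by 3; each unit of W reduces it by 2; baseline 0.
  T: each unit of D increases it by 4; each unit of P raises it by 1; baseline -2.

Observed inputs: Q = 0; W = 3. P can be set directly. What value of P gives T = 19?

P = -3

Substituting into the D equation gives D = -4*P - 6.
This gives T = -15*P - 26.
Solve -15*P - 26 = 19: P = (19 + 26) / -15 = -3.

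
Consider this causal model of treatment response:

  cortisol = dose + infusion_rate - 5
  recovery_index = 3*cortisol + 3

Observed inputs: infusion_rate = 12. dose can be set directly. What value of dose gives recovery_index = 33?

dose = 3

Substituting into the cortisol equation gives cortisol = dose + 7.
Substituting into the recovery_index equation gives recovery_index = 3*dose + 24.
Solve 3*dose + 24 = 33: dose = (33 - 24) / 3 = 3.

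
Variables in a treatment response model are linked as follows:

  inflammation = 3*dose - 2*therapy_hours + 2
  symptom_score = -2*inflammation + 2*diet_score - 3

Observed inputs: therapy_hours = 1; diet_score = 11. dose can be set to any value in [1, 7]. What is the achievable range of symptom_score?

Substituting into the inflammation equation gives inflammation = 3*dose.
symptom_score becomes -6*dose + 19.
Linear in dose, so extremes are at the endpoints: dose = 1 gives symptom_score = 13; dose = 7 gives symptom_score = -23.

-23 to 13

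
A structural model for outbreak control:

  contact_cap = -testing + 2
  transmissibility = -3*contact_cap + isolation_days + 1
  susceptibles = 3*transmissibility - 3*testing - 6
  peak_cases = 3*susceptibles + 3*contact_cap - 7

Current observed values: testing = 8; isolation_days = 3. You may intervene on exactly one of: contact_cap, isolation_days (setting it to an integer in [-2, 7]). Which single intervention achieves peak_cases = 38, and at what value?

set isolation_days = -2

Intervening on contact_cap: peak_cases = -24*contact_cap - 61. Reaching 38 requires contact_cap = -33/8, not an integer.
Intervening on isolation_days: with other inputs at their observed values, peak_cases = 9*isolation_days + 56. Solving for 38 gives isolation_days = -2, within [-2, 7].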